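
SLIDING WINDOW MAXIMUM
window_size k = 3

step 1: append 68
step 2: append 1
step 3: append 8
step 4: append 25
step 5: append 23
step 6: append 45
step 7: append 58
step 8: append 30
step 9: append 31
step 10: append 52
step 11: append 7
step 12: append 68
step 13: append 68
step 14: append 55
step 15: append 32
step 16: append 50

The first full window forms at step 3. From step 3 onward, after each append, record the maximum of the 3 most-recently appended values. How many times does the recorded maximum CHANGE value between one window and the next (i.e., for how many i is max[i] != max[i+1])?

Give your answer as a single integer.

Answer: 6

Derivation:
step 1: append 68 -> window=[68] (not full yet)
step 2: append 1 -> window=[68, 1] (not full yet)
step 3: append 8 -> window=[68, 1, 8] -> max=68
step 4: append 25 -> window=[1, 8, 25] -> max=25
step 5: append 23 -> window=[8, 25, 23] -> max=25
step 6: append 45 -> window=[25, 23, 45] -> max=45
step 7: append 58 -> window=[23, 45, 58] -> max=58
step 8: append 30 -> window=[45, 58, 30] -> max=58
step 9: append 31 -> window=[58, 30, 31] -> max=58
step 10: append 52 -> window=[30, 31, 52] -> max=52
step 11: append 7 -> window=[31, 52, 7] -> max=52
step 12: append 68 -> window=[52, 7, 68] -> max=68
step 13: append 68 -> window=[7, 68, 68] -> max=68
step 14: append 55 -> window=[68, 68, 55] -> max=68
step 15: append 32 -> window=[68, 55, 32] -> max=68
step 16: append 50 -> window=[55, 32, 50] -> max=55
Recorded maximums: 68 25 25 45 58 58 58 52 52 68 68 68 68 55
Changes between consecutive maximums: 6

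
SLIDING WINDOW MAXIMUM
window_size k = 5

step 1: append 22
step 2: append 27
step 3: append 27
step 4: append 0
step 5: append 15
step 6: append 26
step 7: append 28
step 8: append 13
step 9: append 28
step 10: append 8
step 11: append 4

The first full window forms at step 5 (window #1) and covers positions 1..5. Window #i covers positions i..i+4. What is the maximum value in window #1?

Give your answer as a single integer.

Answer: 27

Derivation:
step 1: append 22 -> window=[22] (not full yet)
step 2: append 27 -> window=[22, 27] (not full yet)
step 3: append 27 -> window=[22, 27, 27] (not full yet)
step 4: append 0 -> window=[22, 27, 27, 0] (not full yet)
step 5: append 15 -> window=[22, 27, 27, 0, 15] -> max=27
Window #1 max = 27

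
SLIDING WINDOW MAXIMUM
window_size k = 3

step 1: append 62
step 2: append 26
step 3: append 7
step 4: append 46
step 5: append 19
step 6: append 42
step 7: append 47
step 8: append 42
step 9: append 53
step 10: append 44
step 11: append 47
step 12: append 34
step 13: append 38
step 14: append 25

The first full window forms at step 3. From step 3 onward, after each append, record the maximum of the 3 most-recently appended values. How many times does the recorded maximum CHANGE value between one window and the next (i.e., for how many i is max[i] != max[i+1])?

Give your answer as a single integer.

Answer: 5

Derivation:
step 1: append 62 -> window=[62] (not full yet)
step 2: append 26 -> window=[62, 26] (not full yet)
step 3: append 7 -> window=[62, 26, 7] -> max=62
step 4: append 46 -> window=[26, 7, 46] -> max=46
step 5: append 19 -> window=[7, 46, 19] -> max=46
step 6: append 42 -> window=[46, 19, 42] -> max=46
step 7: append 47 -> window=[19, 42, 47] -> max=47
step 8: append 42 -> window=[42, 47, 42] -> max=47
step 9: append 53 -> window=[47, 42, 53] -> max=53
step 10: append 44 -> window=[42, 53, 44] -> max=53
step 11: append 47 -> window=[53, 44, 47] -> max=53
step 12: append 34 -> window=[44, 47, 34] -> max=47
step 13: append 38 -> window=[47, 34, 38] -> max=47
step 14: append 25 -> window=[34, 38, 25] -> max=38
Recorded maximums: 62 46 46 46 47 47 53 53 53 47 47 38
Changes between consecutive maximums: 5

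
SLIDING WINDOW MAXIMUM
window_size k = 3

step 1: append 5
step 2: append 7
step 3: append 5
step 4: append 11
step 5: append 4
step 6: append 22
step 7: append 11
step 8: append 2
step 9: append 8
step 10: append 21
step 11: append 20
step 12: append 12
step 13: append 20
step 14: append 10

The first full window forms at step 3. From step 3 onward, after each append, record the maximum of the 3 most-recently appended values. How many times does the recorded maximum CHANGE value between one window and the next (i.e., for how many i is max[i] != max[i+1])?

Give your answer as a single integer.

step 1: append 5 -> window=[5] (not full yet)
step 2: append 7 -> window=[5, 7] (not full yet)
step 3: append 5 -> window=[5, 7, 5] -> max=7
step 4: append 11 -> window=[7, 5, 11] -> max=11
step 5: append 4 -> window=[5, 11, 4] -> max=11
step 6: append 22 -> window=[11, 4, 22] -> max=22
step 7: append 11 -> window=[4, 22, 11] -> max=22
step 8: append 2 -> window=[22, 11, 2] -> max=22
step 9: append 8 -> window=[11, 2, 8] -> max=11
step 10: append 21 -> window=[2, 8, 21] -> max=21
step 11: append 20 -> window=[8, 21, 20] -> max=21
step 12: append 12 -> window=[21, 20, 12] -> max=21
step 13: append 20 -> window=[20, 12, 20] -> max=20
step 14: append 10 -> window=[12, 20, 10] -> max=20
Recorded maximums: 7 11 11 22 22 22 11 21 21 21 20 20
Changes between consecutive maximums: 5

Answer: 5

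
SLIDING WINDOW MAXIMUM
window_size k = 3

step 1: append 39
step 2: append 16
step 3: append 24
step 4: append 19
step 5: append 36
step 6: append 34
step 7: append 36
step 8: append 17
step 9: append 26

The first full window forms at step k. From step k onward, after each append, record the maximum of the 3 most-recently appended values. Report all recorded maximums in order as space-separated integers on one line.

step 1: append 39 -> window=[39] (not full yet)
step 2: append 16 -> window=[39, 16] (not full yet)
step 3: append 24 -> window=[39, 16, 24] -> max=39
step 4: append 19 -> window=[16, 24, 19] -> max=24
step 5: append 36 -> window=[24, 19, 36] -> max=36
step 6: append 34 -> window=[19, 36, 34] -> max=36
step 7: append 36 -> window=[36, 34, 36] -> max=36
step 8: append 17 -> window=[34, 36, 17] -> max=36
step 9: append 26 -> window=[36, 17, 26] -> max=36

Answer: 39 24 36 36 36 36 36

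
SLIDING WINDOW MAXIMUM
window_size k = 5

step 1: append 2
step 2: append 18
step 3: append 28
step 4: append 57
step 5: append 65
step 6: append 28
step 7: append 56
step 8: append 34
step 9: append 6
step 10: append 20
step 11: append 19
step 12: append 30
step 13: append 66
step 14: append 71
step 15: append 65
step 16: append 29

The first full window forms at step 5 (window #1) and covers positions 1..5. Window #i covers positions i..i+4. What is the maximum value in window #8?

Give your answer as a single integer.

Answer: 34

Derivation:
step 1: append 2 -> window=[2] (not full yet)
step 2: append 18 -> window=[2, 18] (not full yet)
step 3: append 28 -> window=[2, 18, 28] (not full yet)
step 4: append 57 -> window=[2, 18, 28, 57] (not full yet)
step 5: append 65 -> window=[2, 18, 28, 57, 65] -> max=65
step 6: append 28 -> window=[18, 28, 57, 65, 28] -> max=65
step 7: append 56 -> window=[28, 57, 65, 28, 56] -> max=65
step 8: append 34 -> window=[57, 65, 28, 56, 34] -> max=65
step 9: append 6 -> window=[65, 28, 56, 34, 6] -> max=65
step 10: append 20 -> window=[28, 56, 34, 6, 20] -> max=56
step 11: append 19 -> window=[56, 34, 6, 20, 19] -> max=56
step 12: append 30 -> window=[34, 6, 20, 19, 30] -> max=34
Window #8 max = 34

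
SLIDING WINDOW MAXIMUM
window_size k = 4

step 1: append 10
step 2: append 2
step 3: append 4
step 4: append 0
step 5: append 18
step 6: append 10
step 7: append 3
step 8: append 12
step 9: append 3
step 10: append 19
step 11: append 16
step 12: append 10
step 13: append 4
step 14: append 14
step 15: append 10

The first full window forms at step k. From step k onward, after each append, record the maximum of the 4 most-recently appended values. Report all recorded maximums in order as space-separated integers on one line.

Answer: 10 18 18 18 18 12 19 19 19 19 16 14

Derivation:
step 1: append 10 -> window=[10] (not full yet)
step 2: append 2 -> window=[10, 2] (not full yet)
step 3: append 4 -> window=[10, 2, 4] (not full yet)
step 4: append 0 -> window=[10, 2, 4, 0] -> max=10
step 5: append 18 -> window=[2, 4, 0, 18] -> max=18
step 6: append 10 -> window=[4, 0, 18, 10] -> max=18
step 7: append 3 -> window=[0, 18, 10, 3] -> max=18
step 8: append 12 -> window=[18, 10, 3, 12] -> max=18
step 9: append 3 -> window=[10, 3, 12, 3] -> max=12
step 10: append 19 -> window=[3, 12, 3, 19] -> max=19
step 11: append 16 -> window=[12, 3, 19, 16] -> max=19
step 12: append 10 -> window=[3, 19, 16, 10] -> max=19
step 13: append 4 -> window=[19, 16, 10, 4] -> max=19
step 14: append 14 -> window=[16, 10, 4, 14] -> max=16
step 15: append 10 -> window=[10, 4, 14, 10] -> max=14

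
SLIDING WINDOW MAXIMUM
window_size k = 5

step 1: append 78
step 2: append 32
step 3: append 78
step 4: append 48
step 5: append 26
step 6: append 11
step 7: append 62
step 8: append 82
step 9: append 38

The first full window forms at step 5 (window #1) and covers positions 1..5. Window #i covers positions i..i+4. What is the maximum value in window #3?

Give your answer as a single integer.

Answer: 78

Derivation:
step 1: append 78 -> window=[78] (not full yet)
step 2: append 32 -> window=[78, 32] (not full yet)
step 3: append 78 -> window=[78, 32, 78] (not full yet)
step 4: append 48 -> window=[78, 32, 78, 48] (not full yet)
step 5: append 26 -> window=[78, 32, 78, 48, 26] -> max=78
step 6: append 11 -> window=[32, 78, 48, 26, 11] -> max=78
step 7: append 62 -> window=[78, 48, 26, 11, 62] -> max=78
Window #3 max = 78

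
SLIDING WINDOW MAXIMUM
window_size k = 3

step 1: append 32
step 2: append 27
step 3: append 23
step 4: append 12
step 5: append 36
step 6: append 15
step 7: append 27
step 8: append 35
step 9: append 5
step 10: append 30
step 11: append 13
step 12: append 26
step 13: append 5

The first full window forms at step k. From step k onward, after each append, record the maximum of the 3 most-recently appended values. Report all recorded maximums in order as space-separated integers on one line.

Answer: 32 27 36 36 36 35 35 35 30 30 26

Derivation:
step 1: append 32 -> window=[32] (not full yet)
step 2: append 27 -> window=[32, 27] (not full yet)
step 3: append 23 -> window=[32, 27, 23] -> max=32
step 4: append 12 -> window=[27, 23, 12] -> max=27
step 5: append 36 -> window=[23, 12, 36] -> max=36
step 6: append 15 -> window=[12, 36, 15] -> max=36
step 7: append 27 -> window=[36, 15, 27] -> max=36
step 8: append 35 -> window=[15, 27, 35] -> max=35
step 9: append 5 -> window=[27, 35, 5] -> max=35
step 10: append 30 -> window=[35, 5, 30] -> max=35
step 11: append 13 -> window=[5, 30, 13] -> max=30
step 12: append 26 -> window=[30, 13, 26] -> max=30
step 13: append 5 -> window=[13, 26, 5] -> max=26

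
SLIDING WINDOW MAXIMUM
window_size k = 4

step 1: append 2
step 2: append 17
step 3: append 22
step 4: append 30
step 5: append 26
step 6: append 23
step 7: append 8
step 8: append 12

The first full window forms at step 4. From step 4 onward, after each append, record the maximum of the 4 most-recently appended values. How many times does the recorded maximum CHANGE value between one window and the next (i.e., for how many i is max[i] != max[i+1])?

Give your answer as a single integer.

step 1: append 2 -> window=[2] (not full yet)
step 2: append 17 -> window=[2, 17] (not full yet)
step 3: append 22 -> window=[2, 17, 22] (not full yet)
step 4: append 30 -> window=[2, 17, 22, 30] -> max=30
step 5: append 26 -> window=[17, 22, 30, 26] -> max=30
step 6: append 23 -> window=[22, 30, 26, 23] -> max=30
step 7: append 8 -> window=[30, 26, 23, 8] -> max=30
step 8: append 12 -> window=[26, 23, 8, 12] -> max=26
Recorded maximums: 30 30 30 30 26
Changes between consecutive maximums: 1

Answer: 1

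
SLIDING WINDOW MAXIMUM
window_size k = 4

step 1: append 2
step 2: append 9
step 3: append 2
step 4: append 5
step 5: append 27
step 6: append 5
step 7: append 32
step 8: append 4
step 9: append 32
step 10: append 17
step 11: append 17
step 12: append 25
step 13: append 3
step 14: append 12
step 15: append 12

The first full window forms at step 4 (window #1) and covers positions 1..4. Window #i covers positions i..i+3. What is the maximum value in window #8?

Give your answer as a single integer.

step 1: append 2 -> window=[2] (not full yet)
step 2: append 9 -> window=[2, 9] (not full yet)
step 3: append 2 -> window=[2, 9, 2] (not full yet)
step 4: append 5 -> window=[2, 9, 2, 5] -> max=9
step 5: append 27 -> window=[9, 2, 5, 27] -> max=27
step 6: append 5 -> window=[2, 5, 27, 5] -> max=27
step 7: append 32 -> window=[5, 27, 5, 32] -> max=32
step 8: append 4 -> window=[27, 5, 32, 4] -> max=32
step 9: append 32 -> window=[5, 32, 4, 32] -> max=32
step 10: append 17 -> window=[32, 4, 32, 17] -> max=32
step 11: append 17 -> window=[4, 32, 17, 17] -> max=32
Window #8 max = 32

Answer: 32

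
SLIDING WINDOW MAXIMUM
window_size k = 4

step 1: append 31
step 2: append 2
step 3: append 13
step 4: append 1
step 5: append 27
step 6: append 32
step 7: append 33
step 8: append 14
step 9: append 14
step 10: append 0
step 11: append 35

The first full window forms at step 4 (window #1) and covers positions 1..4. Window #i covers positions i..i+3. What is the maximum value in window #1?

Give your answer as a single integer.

step 1: append 31 -> window=[31] (not full yet)
step 2: append 2 -> window=[31, 2] (not full yet)
step 3: append 13 -> window=[31, 2, 13] (not full yet)
step 4: append 1 -> window=[31, 2, 13, 1] -> max=31
Window #1 max = 31

Answer: 31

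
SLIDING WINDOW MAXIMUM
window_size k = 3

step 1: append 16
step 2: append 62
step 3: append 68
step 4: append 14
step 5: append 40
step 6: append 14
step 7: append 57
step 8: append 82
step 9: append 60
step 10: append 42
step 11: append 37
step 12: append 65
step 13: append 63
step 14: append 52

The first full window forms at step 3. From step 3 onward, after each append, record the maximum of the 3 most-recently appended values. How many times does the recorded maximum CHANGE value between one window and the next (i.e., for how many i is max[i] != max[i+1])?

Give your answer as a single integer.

Answer: 5

Derivation:
step 1: append 16 -> window=[16] (not full yet)
step 2: append 62 -> window=[16, 62] (not full yet)
step 3: append 68 -> window=[16, 62, 68] -> max=68
step 4: append 14 -> window=[62, 68, 14] -> max=68
step 5: append 40 -> window=[68, 14, 40] -> max=68
step 6: append 14 -> window=[14, 40, 14] -> max=40
step 7: append 57 -> window=[40, 14, 57] -> max=57
step 8: append 82 -> window=[14, 57, 82] -> max=82
step 9: append 60 -> window=[57, 82, 60] -> max=82
step 10: append 42 -> window=[82, 60, 42] -> max=82
step 11: append 37 -> window=[60, 42, 37] -> max=60
step 12: append 65 -> window=[42, 37, 65] -> max=65
step 13: append 63 -> window=[37, 65, 63] -> max=65
step 14: append 52 -> window=[65, 63, 52] -> max=65
Recorded maximums: 68 68 68 40 57 82 82 82 60 65 65 65
Changes between consecutive maximums: 5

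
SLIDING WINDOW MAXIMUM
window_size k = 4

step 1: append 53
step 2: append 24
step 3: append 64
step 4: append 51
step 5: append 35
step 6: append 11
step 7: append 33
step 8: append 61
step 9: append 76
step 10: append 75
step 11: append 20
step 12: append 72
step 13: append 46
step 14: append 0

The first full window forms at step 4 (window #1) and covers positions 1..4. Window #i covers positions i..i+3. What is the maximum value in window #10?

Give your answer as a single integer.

step 1: append 53 -> window=[53] (not full yet)
step 2: append 24 -> window=[53, 24] (not full yet)
step 3: append 64 -> window=[53, 24, 64] (not full yet)
step 4: append 51 -> window=[53, 24, 64, 51] -> max=64
step 5: append 35 -> window=[24, 64, 51, 35] -> max=64
step 6: append 11 -> window=[64, 51, 35, 11] -> max=64
step 7: append 33 -> window=[51, 35, 11, 33] -> max=51
step 8: append 61 -> window=[35, 11, 33, 61] -> max=61
step 9: append 76 -> window=[11, 33, 61, 76] -> max=76
step 10: append 75 -> window=[33, 61, 76, 75] -> max=76
step 11: append 20 -> window=[61, 76, 75, 20] -> max=76
step 12: append 72 -> window=[76, 75, 20, 72] -> max=76
step 13: append 46 -> window=[75, 20, 72, 46] -> max=75
Window #10 max = 75

Answer: 75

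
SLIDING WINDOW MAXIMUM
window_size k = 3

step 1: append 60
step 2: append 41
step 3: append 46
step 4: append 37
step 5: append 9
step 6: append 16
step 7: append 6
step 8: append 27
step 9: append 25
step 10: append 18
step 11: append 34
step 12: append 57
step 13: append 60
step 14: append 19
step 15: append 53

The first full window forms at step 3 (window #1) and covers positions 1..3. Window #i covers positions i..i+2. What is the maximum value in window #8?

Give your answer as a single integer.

step 1: append 60 -> window=[60] (not full yet)
step 2: append 41 -> window=[60, 41] (not full yet)
step 3: append 46 -> window=[60, 41, 46] -> max=60
step 4: append 37 -> window=[41, 46, 37] -> max=46
step 5: append 9 -> window=[46, 37, 9] -> max=46
step 6: append 16 -> window=[37, 9, 16] -> max=37
step 7: append 6 -> window=[9, 16, 6] -> max=16
step 8: append 27 -> window=[16, 6, 27] -> max=27
step 9: append 25 -> window=[6, 27, 25] -> max=27
step 10: append 18 -> window=[27, 25, 18] -> max=27
Window #8 max = 27

Answer: 27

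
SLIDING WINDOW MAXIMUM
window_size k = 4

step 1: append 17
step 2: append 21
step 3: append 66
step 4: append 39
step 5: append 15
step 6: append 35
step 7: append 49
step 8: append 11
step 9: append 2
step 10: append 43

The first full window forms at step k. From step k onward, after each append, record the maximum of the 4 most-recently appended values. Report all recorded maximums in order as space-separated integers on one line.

Answer: 66 66 66 49 49 49 49

Derivation:
step 1: append 17 -> window=[17] (not full yet)
step 2: append 21 -> window=[17, 21] (not full yet)
step 3: append 66 -> window=[17, 21, 66] (not full yet)
step 4: append 39 -> window=[17, 21, 66, 39] -> max=66
step 5: append 15 -> window=[21, 66, 39, 15] -> max=66
step 6: append 35 -> window=[66, 39, 15, 35] -> max=66
step 7: append 49 -> window=[39, 15, 35, 49] -> max=49
step 8: append 11 -> window=[15, 35, 49, 11] -> max=49
step 9: append 2 -> window=[35, 49, 11, 2] -> max=49
step 10: append 43 -> window=[49, 11, 2, 43] -> max=49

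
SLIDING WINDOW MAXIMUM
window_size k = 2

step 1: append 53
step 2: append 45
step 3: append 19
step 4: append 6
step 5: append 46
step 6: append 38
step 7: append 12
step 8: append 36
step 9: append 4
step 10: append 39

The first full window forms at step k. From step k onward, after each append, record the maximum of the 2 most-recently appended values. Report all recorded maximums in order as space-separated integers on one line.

step 1: append 53 -> window=[53] (not full yet)
step 2: append 45 -> window=[53, 45] -> max=53
step 3: append 19 -> window=[45, 19] -> max=45
step 4: append 6 -> window=[19, 6] -> max=19
step 5: append 46 -> window=[6, 46] -> max=46
step 6: append 38 -> window=[46, 38] -> max=46
step 7: append 12 -> window=[38, 12] -> max=38
step 8: append 36 -> window=[12, 36] -> max=36
step 9: append 4 -> window=[36, 4] -> max=36
step 10: append 39 -> window=[4, 39] -> max=39

Answer: 53 45 19 46 46 38 36 36 39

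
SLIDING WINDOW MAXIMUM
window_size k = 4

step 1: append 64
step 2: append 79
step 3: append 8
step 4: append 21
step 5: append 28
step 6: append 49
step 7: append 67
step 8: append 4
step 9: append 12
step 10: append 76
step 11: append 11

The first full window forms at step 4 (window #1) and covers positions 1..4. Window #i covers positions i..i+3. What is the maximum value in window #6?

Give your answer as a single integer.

Answer: 67

Derivation:
step 1: append 64 -> window=[64] (not full yet)
step 2: append 79 -> window=[64, 79] (not full yet)
step 3: append 8 -> window=[64, 79, 8] (not full yet)
step 4: append 21 -> window=[64, 79, 8, 21] -> max=79
step 5: append 28 -> window=[79, 8, 21, 28] -> max=79
step 6: append 49 -> window=[8, 21, 28, 49] -> max=49
step 7: append 67 -> window=[21, 28, 49, 67] -> max=67
step 8: append 4 -> window=[28, 49, 67, 4] -> max=67
step 9: append 12 -> window=[49, 67, 4, 12] -> max=67
Window #6 max = 67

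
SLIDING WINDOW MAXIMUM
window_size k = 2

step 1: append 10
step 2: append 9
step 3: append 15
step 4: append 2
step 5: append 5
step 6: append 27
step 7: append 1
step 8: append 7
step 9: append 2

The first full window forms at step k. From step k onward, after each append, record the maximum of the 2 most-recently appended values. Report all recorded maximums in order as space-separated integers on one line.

step 1: append 10 -> window=[10] (not full yet)
step 2: append 9 -> window=[10, 9] -> max=10
step 3: append 15 -> window=[9, 15] -> max=15
step 4: append 2 -> window=[15, 2] -> max=15
step 5: append 5 -> window=[2, 5] -> max=5
step 6: append 27 -> window=[5, 27] -> max=27
step 7: append 1 -> window=[27, 1] -> max=27
step 8: append 7 -> window=[1, 7] -> max=7
step 9: append 2 -> window=[7, 2] -> max=7

Answer: 10 15 15 5 27 27 7 7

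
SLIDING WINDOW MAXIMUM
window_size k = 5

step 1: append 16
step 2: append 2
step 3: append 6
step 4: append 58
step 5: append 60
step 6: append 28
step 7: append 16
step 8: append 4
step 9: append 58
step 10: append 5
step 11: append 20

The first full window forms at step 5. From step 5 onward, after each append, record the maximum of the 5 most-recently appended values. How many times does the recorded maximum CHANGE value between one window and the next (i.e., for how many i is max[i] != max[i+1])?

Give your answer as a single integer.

step 1: append 16 -> window=[16] (not full yet)
step 2: append 2 -> window=[16, 2] (not full yet)
step 3: append 6 -> window=[16, 2, 6] (not full yet)
step 4: append 58 -> window=[16, 2, 6, 58] (not full yet)
step 5: append 60 -> window=[16, 2, 6, 58, 60] -> max=60
step 6: append 28 -> window=[2, 6, 58, 60, 28] -> max=60
step 7: append 16 -> window=[6, 58, 60, 28, 16] -> max=60
step 8: append 4 -> window=[58, 60, 28, 16, 4] -> max=60
step 9: append 58 -> window=[60, 28, 16, 4, 58] -> max=60
step 10: append 5 -> window=[28, 16, 4, 58, 5] -> max=58
step 11: append 20 -> window=[16, 4, 58, 5, 20] -> max=58
Recorded maximums: 60 60 60 60 60 58 58
Changes between consecutive maximums: 1

Answer: 1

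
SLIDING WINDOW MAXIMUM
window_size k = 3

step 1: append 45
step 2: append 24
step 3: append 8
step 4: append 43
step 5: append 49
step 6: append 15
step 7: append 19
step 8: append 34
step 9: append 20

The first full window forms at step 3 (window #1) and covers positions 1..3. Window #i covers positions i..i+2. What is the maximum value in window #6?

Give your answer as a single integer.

Answer: 34

Derivation:
step 1: append 45 -> window=[45] (not full yet)
step 2: append 24 -> window=[45, 24] (not full yet)
step 3: append 8 -> window=[45, 24, 8] -> max=45
step 4: append 43 -> window=[24, 8, 43] -> max=43
step 5: append 49 -> window=[8, 43, 49] -> max=49
step 6: append 15 -> window=[43, 49, 15] -> max=49
step 7: append 19 -> window=[49, 15, 19] -> max=49
step 8: append 34 -> window=[15, 19, 34] -> max=34
Window #6 max = 34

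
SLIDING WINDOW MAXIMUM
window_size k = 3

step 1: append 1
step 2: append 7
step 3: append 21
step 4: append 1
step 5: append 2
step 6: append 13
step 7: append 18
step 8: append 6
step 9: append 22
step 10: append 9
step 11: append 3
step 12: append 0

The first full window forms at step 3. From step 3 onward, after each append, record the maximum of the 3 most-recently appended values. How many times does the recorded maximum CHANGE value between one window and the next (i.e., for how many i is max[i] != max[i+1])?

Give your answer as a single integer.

Answer: 4

Derivation:
step 1: append 1 -> window=[1] (not full yet)
step 2: append 7 -> window=[1, 7] (not full yet)
step 3: append 21 -> window=[1, 7, 21] -> max=21
step 4: append 1 -> window=[7, 21, 1] -> max=21
step 5: append 2 -> window=[21, 1, 2] -> max=21
step 6: append 13 -> window=[1, 2, 13] -> max=13
step 7: append 18 -> window=[2, 13, 18] -> max=18
step 8: append 6 -> window=[13, 18, 6] -> max=18
step 9: append 22 -> window=[18, 6, 22] -> max=22
step 10: append 9 -> window=[6, 22, 9] -> max=22
step 11: append 3 -> window=[22, 9, 3] -> max=22
step 12: append 0 -> window=[9, 3, 0] -> max=9
Recorded maximums: 21 21 21 13 18 18 22 22 22 9
Changes between consecutive maximums: 4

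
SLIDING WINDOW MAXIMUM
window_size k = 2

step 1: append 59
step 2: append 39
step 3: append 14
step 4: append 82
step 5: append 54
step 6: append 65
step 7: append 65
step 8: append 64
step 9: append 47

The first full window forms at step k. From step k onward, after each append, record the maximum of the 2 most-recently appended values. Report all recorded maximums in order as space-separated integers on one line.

Answer: 59 39 82 82 65 65 65 64

Derivation:
step 1: append 59 -> window=[59] (not full yet)
step 2: append 39 -> window=[59, 39] -> max=59
step 3: append 14 -> window=[39, 14] -> max=39
step 4: append 82 -> window=[14, 82] -> max=82
step 5: append 54 -> window=[82, 54] -> max=82
step 6: append 65 -> window=[54, 65] -> max=65
step 7: append 65 -> window=[65, 65] -> max=65
step 8: append 64 -> window=[65, 64] -> max=65
step 9: append 47 -> window=[64, 47] -> max=64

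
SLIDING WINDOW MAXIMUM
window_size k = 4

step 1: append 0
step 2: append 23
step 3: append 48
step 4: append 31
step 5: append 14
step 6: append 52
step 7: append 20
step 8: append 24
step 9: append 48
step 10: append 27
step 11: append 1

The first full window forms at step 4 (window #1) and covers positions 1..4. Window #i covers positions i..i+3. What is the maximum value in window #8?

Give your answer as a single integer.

Answer: 48

Derivation:
step 1: append 0 -> window=[0] (not full yet)
step 2: append 23 -> window=[0, 23] (not full yet)
step 3: append 48 -> window=[0, 23, 48] (not full yet)
step 4: append 31 -> window=[0, 23, 48, 31] -> max=48
step 5: append 14 -> window=[23, 48, 31, 14] -> max=48
step 6: append 52 -> window=[48, 31, 14, 52] -> max=52
step 7: append 20 -> window=[31, 14, 52, 20] -> max=52
step 8: append 24 -> window=[14, 52, 20, 24] -> max=52
step 9: append 48 -> window=[52, 20, 24, 48] -> max=52
step 10: append 27 -> window=[20, 24, 48, 27] -> max=48
step 11: append 1 -> window=[24, 48, 27, 1] -> max=48
Window #8 max = 48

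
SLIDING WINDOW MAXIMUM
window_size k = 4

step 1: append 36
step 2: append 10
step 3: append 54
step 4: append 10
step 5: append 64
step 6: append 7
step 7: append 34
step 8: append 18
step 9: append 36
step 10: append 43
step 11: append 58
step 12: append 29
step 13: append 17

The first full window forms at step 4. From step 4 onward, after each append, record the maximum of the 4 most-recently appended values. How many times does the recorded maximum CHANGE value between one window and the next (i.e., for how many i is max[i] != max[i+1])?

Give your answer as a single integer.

step 1: append 36 -> window=[36] (not full yet)
step 2: append 10 -> window=[36, 10] (not full yet)
step 3: append 54 -> window=[36, 10, 54] (not full yet)
step 4: append 10 -> window=[36, 10, 54, 10] -> max=54
step 5: append 64 -> window=[10, 54, 10, 64] -> max=64
step 6: append 7 -> window=[54, 10, 64, 7] -> max=64
step 7: append 34 -> window=[10, 64, 7, 34] -> max=64
step 8: append 18 -> window=[64, 7, 34, 18] -> max=64
step 9: append 36 -> window=[7, 34, 18, 36] -> max=36
step 10: append 43 -> window=[34, 18, 36, 43] -> max=43
step 11: append 58 -> window=[18, 36, 43, 58] -> max=58
step 12: append 29 -> window=[36, 43, 58, 29] -> max=58
step 13: append 17 -> window=[43, 58, 29, 17] -> max=58
Recorded maximums: 54 64 64 64 64 36 43 58 58 58
Changes between consecutive maximums: 4

Answer: 4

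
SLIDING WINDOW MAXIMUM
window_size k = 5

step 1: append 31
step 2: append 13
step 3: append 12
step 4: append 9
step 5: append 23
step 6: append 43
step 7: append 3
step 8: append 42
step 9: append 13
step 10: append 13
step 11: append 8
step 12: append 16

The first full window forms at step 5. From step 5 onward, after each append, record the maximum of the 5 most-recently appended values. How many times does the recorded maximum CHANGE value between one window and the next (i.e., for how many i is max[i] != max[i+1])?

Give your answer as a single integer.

Answer: 2

Derivation:
step 1: append 31 -> window=[31] (not full yet)
step 2: append 13 -> window=[31, 13] (not full yet)
step 3: append 12 -> window=[31, 13, 12] (not full yet)
step 4: append 9 -> window=[31, 13, 12, 9] (not full yet)
step 5: append 23 -> window=[31, 13, 12, 9, 23] -> max=31
step 6: append 43 -> window=[13, 12, 9, 23, 43] -> max=43
step 7: append 3 -> window=[12, 9, 23, 43, 3] -> max=43
step 8: append 42 -> window=[9, 23, 43, 3, 42] -> max=43
step 9: append 13 -> window=[23, 43, 3, 42, 13] -> max=43
step 10: append 13 -> window=[43, 3, 42, 13, 13] -> max=43
step 11: append 8 -> window=[3, 42, 13, 13, 8] -> max=42
step 12: append 16 -> window=[42, 13, 13, 8, 16] -> max=42
Recorded maximums: 31 43 43 43 43 43 42 42
Changes between consecutive maximums: 2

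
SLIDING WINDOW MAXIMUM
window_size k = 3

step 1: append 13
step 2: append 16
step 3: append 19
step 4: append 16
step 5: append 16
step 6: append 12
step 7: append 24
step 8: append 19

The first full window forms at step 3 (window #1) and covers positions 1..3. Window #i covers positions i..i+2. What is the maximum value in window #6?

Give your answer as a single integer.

step 1: append 13 -> window=[13] (not full yet)
step 2: append 16 -> window=[13, 16] (not full yet)
step 3: append 19 -> window=[13, 16, 19] -> max=19
step 4: append 16 -> window=[16, 19, 16] -> max=19
step 5: append 16 -> window=[19, 16, 16] -> max=19
step 6: append 12 -> window=[16, 16, 12] -> max=16
step 7: append 24 -> window=[16, 12, 24] -> max=24
step 8: append 19 -> window=[12, 24, 19] -> max=24
Window #6 max = 24

Answer: 24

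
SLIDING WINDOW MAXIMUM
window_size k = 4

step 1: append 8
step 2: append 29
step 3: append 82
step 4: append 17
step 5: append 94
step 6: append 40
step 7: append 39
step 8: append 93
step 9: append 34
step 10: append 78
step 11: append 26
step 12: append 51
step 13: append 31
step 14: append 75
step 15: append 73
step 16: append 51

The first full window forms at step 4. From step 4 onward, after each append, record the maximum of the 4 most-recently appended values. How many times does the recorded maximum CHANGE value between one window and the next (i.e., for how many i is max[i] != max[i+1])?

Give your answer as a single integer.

step 1: append 8 -> window=[8] (not full yet)
step 2: append 29 -> window=[8, 29] (not full yet)
step 3: append 82 -> window=[8, 29, 82] (not full yet)
step 4: append 17 -> window=[8, 29, 82, 17] -> max=82
step 5: append 94 -> window=[29, 82, 17, 94] -> max=94
step 6: append 40 -> window=[82, 17, 94, 40] -> max=94
step 7: append 39 -> window=[17, 94, 40, 39] -> max=94
step 8: append 93 -> window=[94, 40, 39, 93] -> max=94
step 9: append 34 -> window=[40, 39, 93, 34] -> max=93
step 10: append 78 -> window=[39, 93, 34, 78] -> max=93
step 11: append 26 -> window=[93, 34, 78, 26] -> max=93
step 12: append 51 -> window=[34, 78, 26, 51] -> max=78
step 13: append 31 -> window=[78, 26, 51, 31] -> max=78
step 14: append 75 -> window=[26, 51, 31, 75] -> max=75
step 15: append 73 -> window=[51, 31, 75, 73] -> max=75
step 16: append 51 -> window=[31, 75, 73, 51] -> max=75
Recorded maximums: 82 94 94 94 94 93 93 93 78 78 75 75 75
Changes between consecutive maximums: 4

Answer: 4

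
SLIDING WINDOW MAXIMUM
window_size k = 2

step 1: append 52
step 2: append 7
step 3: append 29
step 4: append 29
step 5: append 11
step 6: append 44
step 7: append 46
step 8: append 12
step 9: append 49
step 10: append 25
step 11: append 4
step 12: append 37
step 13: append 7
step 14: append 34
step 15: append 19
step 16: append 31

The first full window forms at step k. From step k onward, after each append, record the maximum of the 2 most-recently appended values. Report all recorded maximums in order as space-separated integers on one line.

step 1: append 52 -> window=[52] (not full yet)
step 2: append 7 -> window=[52, 7] -> max=52
step 3: append 29 -> window=[7, 29] -> max=29
step 4: append 29 -> window=[29, 29] -> max=29
step 5: append 11 -> window=[29, 11] -> max=29
step 6: append 44 -> window=[11, 44] -> max=44
step 7: append 46 -> window=[44, 46] -> max=46
step 8: append 12 -> window=[46, 12] -> max=46
step 9: append 49 -> window=[12, 49] -> max=49
step 10: append 25 -> window=[49, 25] -> max=49
step 11: append 4 -> window=[25, 4] -> max=25
step 12: append 37 -> window=[4, 37] -> max=37
step 13: append 7 -> window=[37, 7] -> max=37
step 14: append 34 -> window=[7, 34] -> max=34
step 15: append 19 -> window=[34, 19] -> max=34
step 16: append 31 -> window=[19, 31] -> max=31

Answer: 52 29 29 29 44 46 46 49 49 25 37 37 34 34 31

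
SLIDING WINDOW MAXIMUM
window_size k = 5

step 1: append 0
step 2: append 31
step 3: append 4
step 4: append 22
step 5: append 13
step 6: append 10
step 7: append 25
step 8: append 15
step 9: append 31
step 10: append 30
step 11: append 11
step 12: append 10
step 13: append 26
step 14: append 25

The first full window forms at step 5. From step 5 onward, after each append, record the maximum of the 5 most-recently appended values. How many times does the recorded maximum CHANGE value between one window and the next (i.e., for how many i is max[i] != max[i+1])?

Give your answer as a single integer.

Answer: 3

Derivation:
step 1: append 0 -> window=[0] (not full yet)
step 2: append 31 -> window=[0, 31] (not full yet)
step 3: append 4 -> window=[0, 31, 4] (not full yet)
step 4: append 22 -> window=[0, 31, 4, 22] (not full yet)
step 5: append 13 -> window=[0, 31, 4, 22, 13] -> max=31
step 6: append 10 -> window=[31, 4, 22, 13, 10] -> max=31
step 7: append 25 -> window=[4, 22, 13, 10, 25] -> max=25
step 8: append 15 -> window=[22, 13, 10, 25, 15] -> max=25
step 9: append 31 -> window=[13, 10, 25, 15, 31] -> max=31
step 10: append 30 -> window=[10, 25, 15, 31, 30] -> max=31
step 11: append 11 -> window=[25, 15, 31, 30, 11] -> max=31
step 12: append 10 -> window=[15, 31, 30, 11, 10] -> max=31
step 13: append 26 -> window=[31, 30, 11, 10, 26] -> max=31
step 14: append 25 -> window=[30, 11, 10, 26, 25] -> max=30
Recorded maximums: 31 31 25 25 31 31 31 31 31 30
Changes between consecutive maximums: 3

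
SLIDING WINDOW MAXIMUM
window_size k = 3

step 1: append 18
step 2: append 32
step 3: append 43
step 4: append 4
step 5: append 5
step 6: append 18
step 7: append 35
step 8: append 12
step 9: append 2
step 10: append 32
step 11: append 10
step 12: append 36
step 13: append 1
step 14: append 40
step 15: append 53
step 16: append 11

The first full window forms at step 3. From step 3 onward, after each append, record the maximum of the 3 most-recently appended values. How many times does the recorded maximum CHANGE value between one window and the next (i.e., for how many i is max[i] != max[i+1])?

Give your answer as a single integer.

step 1: append 18 -> window=[18] (not full yet)
step 2: append 32 -> window=[18, 32] (not full yet)
step 3: append 43 -> window=[18, 32, 43] -> max=43
step 4: append 4 -> window=[32, 43, 4] -> max=43
step 5: append 5 -> window=[43, 4, 5] -> max=43
step 6: append 18 -> window=[4, 5, 18] -> max=18
step 7: append 35 -> window=[5, 18, 35] -> max=35
step 8: append 12 -> window=[18, 35, 12] -> max=35
step 9: append 2 -> window=[35, 12, 2] -> max=35
step 10: append 32 -> window=[12, 2, 32] -> max=32
step 11: append 10 -> window=[2, 32, 10] -> max=32
step 12: append 36 -> window=[32, 10, 36] -> max=36
step 13: append 1 -> window=[10, 36, 1] -> max=36
step 14: append 40 -> window=[36, 1, 40] -> max=40
step 15: append 53 -> window=[1, 40, 53] -> max=53
step 16: append 11 -> window=[40, 53, 11] -> max=53
Recorded maximums: 43 43 43 18 35 35 35 32 32 36 36 40 53 53
Changes between consecutive maximums: 6

Answer: 6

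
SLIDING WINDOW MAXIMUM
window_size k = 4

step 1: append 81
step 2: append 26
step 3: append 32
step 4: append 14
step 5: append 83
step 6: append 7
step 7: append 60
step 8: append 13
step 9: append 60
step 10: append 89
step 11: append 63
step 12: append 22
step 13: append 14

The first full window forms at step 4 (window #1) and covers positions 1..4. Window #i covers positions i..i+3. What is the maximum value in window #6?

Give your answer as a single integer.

Answer: 60

Derivation:
step 1: append 81 -> window=[81] (not full yet)
step 2: append 26 -> window=[81, 26] (not full yet)
step 3: append 32 -> window=[81, 26, 32] (not full yet)
step 4: append 14 -> window=[81, 26, 32, 14] -> max=81
step 5: append 83 -> window=[26, 32, 14, 83] -> max=83
step 6: append 7 -> window=[32, 14, 83, 7] -> max=83
step 7: append 60 -> window=[14, 83, 7, 60] -> max=83
step 8: append 13 -> window=[83, 7, 60, 13] -> max=83
step 9: append 60 -> window=[7, 60, 13, 60] -> max=60
Window #6 max = 60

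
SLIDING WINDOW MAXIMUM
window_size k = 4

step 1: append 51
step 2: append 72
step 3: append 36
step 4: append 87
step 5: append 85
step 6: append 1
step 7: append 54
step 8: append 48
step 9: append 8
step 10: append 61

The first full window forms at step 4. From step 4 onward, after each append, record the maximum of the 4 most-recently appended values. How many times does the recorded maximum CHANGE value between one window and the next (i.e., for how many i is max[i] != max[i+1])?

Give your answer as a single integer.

Answer: 3

Derivation:
step 1: append 51 -> window=[51] (not full yet)
step 2: append 72 -> window=[51, 72] (not full yet)
step 3: append 36 -> window=[51, 72, 36] (not full yet)
step 4: append 87 -> window=[51, 72, 36, 87] -> max=87
step 5: append 85 -> window=[72, 36, 87, 85] -> max=87
step 6: append 1 -> window=[36, 87, 85, 1] -> max=87
step 7: append 54 -> window=[87, 85, 1, 54] -> max=87
step 8: append 48 -> window=[85, 1, 54, 48] -> max=85
step 9: append 8 -> window=[1, 54, 48, 8] -> max=54
step 10: append 61 -> window=[54, 48, 8, 61] -> max=61
Recorded maximums: 87 87 87 87 85 54 61
Changes between consecutive maximums: 3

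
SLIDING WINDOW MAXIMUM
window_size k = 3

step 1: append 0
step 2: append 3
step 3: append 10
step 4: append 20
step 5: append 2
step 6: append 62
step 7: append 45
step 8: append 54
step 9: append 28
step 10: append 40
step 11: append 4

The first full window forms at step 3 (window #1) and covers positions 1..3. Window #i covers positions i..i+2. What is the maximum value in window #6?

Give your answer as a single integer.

Answer: 62

Derivation:
step 1: append 0 -> window=[0] (not full yet)
step 2: append 3 -> window=[0, 3] (not full yet)
step 3: append 10 -> window=[0, 3, 10] -> max=10
step 4: append 20 -> window=[3, 10, 20] -> max=20
step 5: append 2 -> window=[10, 20, 2] -> max=20
step 6: append 62 -> window=[20, 2, 62] -> max=62
step 7: append 45 -> window=[2, 62, 45] -> max=62
step 8: append 54 -> window=[62, 45, 54] -> max=62
Window #6 max = 62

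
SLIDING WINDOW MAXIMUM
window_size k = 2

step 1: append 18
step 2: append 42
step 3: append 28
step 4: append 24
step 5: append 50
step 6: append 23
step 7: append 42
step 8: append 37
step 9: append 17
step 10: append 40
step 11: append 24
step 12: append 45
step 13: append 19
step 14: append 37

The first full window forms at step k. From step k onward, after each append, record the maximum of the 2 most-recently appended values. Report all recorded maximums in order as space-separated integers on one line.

step 1: append 18 -> window=[18] (not full yet)
step 2: append 42 -> window=[18, 42] -> max=42
step 3: append 28 -> window=[42, 28] -> max=42
step 4: append 24 -> window=[28, 24] -> max=28
step 5: append 50 -> window=[24, 50] -> max=50
step 6: append 23 -> window=[50, 23] -> max=50
step 7: append 42 -> window=[23, 42] -> max=42
step 8: append 37 -> window=[42, 37] -> max=42
step 9: append 17 -> window=[37, 17] -> max=37
step 10: append 40 -> window=[17, 40] -> max=40
step 11: append 24 -> window=[40, 24] -> max=40
step 12: append 45 -> window=[24, 45] -> max=45
step 13: append 19 -> window=[45, 19] -> max=45
step 14: append 37 -> window=[19, 37] -> max=37

Answer: 42 42 28 50 50 42 42 37 40 40 45 45 37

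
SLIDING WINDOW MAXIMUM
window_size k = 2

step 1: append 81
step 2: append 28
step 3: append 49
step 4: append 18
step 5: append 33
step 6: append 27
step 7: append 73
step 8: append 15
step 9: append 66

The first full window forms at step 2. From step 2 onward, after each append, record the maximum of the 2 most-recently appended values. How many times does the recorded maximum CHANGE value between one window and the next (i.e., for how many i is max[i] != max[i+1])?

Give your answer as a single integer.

Answer: 4

Derivation:
step 1: append 81 -> window=[81] (not full yet)
step 2: append 28 -> window=[81, 28] -> max=81
step 3: append 49 -> window=[28, 49] -> max=49
step 4: append 18 -> window=[49, 18] -> max=49
step 5: append 33 -> window=[18, 33] -> max=33
step 6: append 27 -> window=[33, 27] -> max=33
step 7: append 73 -> window=[27, 73] -> max=73
step 8: append 15 -> window=[73, 15] -> max=73
step 9: append 66 -> window=[15, 66] -> max=66
Recorded maximums: 81 49 49 33 33 73 73 66
Changes between consecutive maximums: 4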